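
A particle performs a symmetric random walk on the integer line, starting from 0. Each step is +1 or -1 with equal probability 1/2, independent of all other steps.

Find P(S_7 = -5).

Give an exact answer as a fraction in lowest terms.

To reach position -5 after 7 steps: need 1 step of +1 and 6 of -1.
Favorable paths: C(7,1) = 7
Total paths: 2^7 = 128
P = 7/128 = 7/128

Answer: 7/128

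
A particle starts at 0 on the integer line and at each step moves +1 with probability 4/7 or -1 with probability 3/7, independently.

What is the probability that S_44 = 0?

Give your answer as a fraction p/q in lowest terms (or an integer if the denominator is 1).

Answer: 1161591901525429550078544286769479680/15286700631942576193765185769276826401

Derivation:
To be at 0 after 44 steps: need exactly 22 steps of +1 and 22 of -1.
Number of such sequences: C(44,22) = 2104098963720
Each has probability (4/7)^22 · (3/7)^22 = 552061438912436417593344/15286700631942576193765185769276826401
P = 2104098963720 · 552061438912436417593344/15286700631942576193765185769276826401 = 1161591901525429550078544286769479680/15286700631942576193765185769276826401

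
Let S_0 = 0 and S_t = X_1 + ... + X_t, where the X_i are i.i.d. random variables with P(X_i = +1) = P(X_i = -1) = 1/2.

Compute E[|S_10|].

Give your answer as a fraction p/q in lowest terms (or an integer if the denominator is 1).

Answer: 315/128

Derivation:
S_10 takes values m ≡ 0 (mod 2) with |m| ≤ 10; P(S_10=m) = C(10,(10+m)/2)/2^10.
Total paths: 2^10 = 1024
Distribution: P(S=-10)=1/1024, P(S=-8)=10/1024, P(S=-6)=45/1024, P(S=-4)=120/1024, P(S=-2)=210/1024, P(S=0)=252/1024, P(S=2)=210/1024, P(S=4)=120/1024, P(S=6)=45/1024, P(S=8)=10/1024, P(S=10)=1/1024
E[|S_10|] = Σ_m |m|·P(S_10=m) = 2520/1024 = 315/128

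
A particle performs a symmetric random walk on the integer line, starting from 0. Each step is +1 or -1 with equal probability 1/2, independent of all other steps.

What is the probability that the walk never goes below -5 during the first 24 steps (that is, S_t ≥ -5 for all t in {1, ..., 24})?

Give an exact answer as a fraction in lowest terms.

Let f(t,s) = #length-t paths at position s with S_1..S_t all ≥ -5.
f(t,s) = f(t-1,s-1) + f(t-1,s+1) for s ≥ -5; f(t,s) = 0 for s < -5.
t=0: f(0,0)=1
t=1: f(1,-1)=1 f(1,1)=1
t=2: f(2,-2)=1 f(2,0)=2 f(2,2)=1
t=3: f(3,-3)=1 f(3,-1)=3 f(3,1)=3 f(3,3)=1
t=4: f(4,-4)=1 f(4,-2)=4 f(4,0)=6 f(4,2)=4 f(4,4)=1
t=5: f(5,-5)=1 f(5,-3)=5 f(5,-1)=10 f(5,1)=10 f(5,3)=5 f(5,5)=1
t=6: f(6,-4)=6 f(6,-2)=15 f(6,0)=20 f(6,2)=15 f(6,4)=6 f(6,6)=1
t=7: f(7,-5)=6 f(7,-3)=21 f(7,-1)=35 f(7,1)=35 f(7,3)=21 f(7,5)=7 f(7,7)=1
t=8: f(8,-4)=27 f(8,-2)=56 f(8,0)=70 f(8,2)=56 f(8,4)=28 f(8,6)=8 f(8,8)=1
t=9: f(9,-5)=27 f(9,-3)=83 f(9,-1)=126 f(9,1)=126 f(9,3)=84 f(9,5)=36 f(9,7)=9 f(9,9)=1
t=10: f(10,-4)=110 f(10,-2)=209 f(10,0)=252 f(10,2)=210 f(10,4)=120 f(10,6)=45 f(10,8)=10 f(10,10)=1
t=11: f(11,-5)=110 f(11,-3)=319 f(11,-1)=461 f(11,1)=462 f(11,3)=330 f(11,5)=165 f(11,7)=55 f(11,9)=11 f(11,11)=1
t=12: f(12,-4)=429 f(12,-2)=780 f(12,0)=923 f(12,2)=792 f(12,4)=495 f(12,6)=220 f(12,8)=66 f(12,10)=12 f(12,12)=1
t=13: f(13,-5)=429 f(13,-3)=1209 f(13,-1)=1703 f(13,1)=1715 f(13,3)=1287 f(13,5)=715 f(13,7)=286 f(13,9)=78 f(13,11)=13 f(13,13)=1
t=14: f(14,-4)=1638 f(14,-2)=2912 f(14,0)=3418 f(14,2)=3002 f(14,4)=2002 f(14,6)=1001 f(14,8)=364 f(14,10)=91 f(14,12)=14 f(14,14)=1
t=15: f(15,-5)=1638 f(15,-3)=4550 f(15,-1)=6330 f(15,1)=6420 f(15,3)=5004 f(15,5)=3003 f(15,7)=1365 f(15,9)=455 f(15,11)=105 f(15,13)=15 f(15,15)=1
t=16: f(16,-4)=6188 f(16,-2)=10880 f(16,0)=12750 f(16,2)=11424 f(16,4)=8007 f(16,6)=4368 f(16,8)=1820 f(16,10)=560 f(16,12)=120 f(16,14)=16 f(16,16)=1
t=17: f(17,-5)=6188 f(17,-3)=17068 f(17,-1)=23630 f(17,1)=24174 f(17,3)=19431 f(17,5)=12375 f(17,7)=6188 f(17,9)=2380 f(17,11)=680 f(17,13)=136 f(17,15)=17 f(17,17)=1
t=18: f(18,-4)=23256 f(18,-2)=40698 f(18,0)=47804 f(18,2)=43605 f(18,4)=31806 f(18,6)=18563 f(18,8)=8568 f(18,10)=3060 f(18,12)=816 f(18,14)=153 f(18,16)=18 f(18,18)=1
t=19: f(19,-5)=23256 f(19,-3)=63954 f(19,-1)=88502 f(19,1)=91409 f(19,3)=75411 f(19,5)=50369 f(19,7)=27131 f(19,9)=11628 f(19,11)=3876 f(19,13)=969 f(19,15)=171 f(19,17)=19 f(19,19)=1
t=20: f(20,-4)=87210 f(20,-2)=152456 f(20,0)=179911 f(20,2)=166820 f(20,4)=125780 f(20,6)=77500 f(20,8)=38759 f(20,10)=15504 f(20,12)=4845 f(20,14)=1140 f(20,16)=190 f(20,18)=20 f(20,20)=1
t=21: f(21,-5)=87210 f(21,-3)=239666 f(21,-1)=332367 f(21,1)=346731 f(21,3)=292600 f(21,5)=203280 f(21,7)=116259 f(21,9)=54263 f(21,11)=20349 f(21,13)=5985 f(21,15)=1330 f(21,17)=210 f(21,19)=21 f(21,21)=1
t=22: f(22,-4)=326876 f(22,-2)=572033 f(22,0)=679098 f(22,2)=639331 f(22,4)=495880 f(22,6)=319539 f(22,8)=170522 f(22,10)=74612 f(22,12)=26334 f(22,14)=7315 f(22,16)=1540 f(22,18)=231 f(22,20)=22 f(22,22)=1
t=23: f(23,-5)=326876 f(23,-3)=898909 f(23,-1)=1251131 f(23,1)=1318429 f(23,3)=1135211 f(23,5)=815419 f(23,7)=490061 f(23,9)=245134 f(23,11)=100946 f(23,13)=33649 f(23,15)=8855 f(23,17)=1771 f(23,19)=253 f(23,21)=23 f(23,23)=1
t=24: f(24,-4)=1225785 f(24,-2)=2150040 f(24,0)=2569560 f(24,2)=2453640 f(24,4)=1950630 f(24,6)=1305480 f(24,8)=735195 f(24,10)=346080 f(24,12)=134595 f(24,14)=42504 f(24,16)=10626 f(24,18)=2024 f(24,20)=276 f(24,22)=24 f(24,24)=1
Σ_s f(24,s) = 12926460
P = 12926460/16777216 = 3231615/4194304

Answer: 3231615/4194304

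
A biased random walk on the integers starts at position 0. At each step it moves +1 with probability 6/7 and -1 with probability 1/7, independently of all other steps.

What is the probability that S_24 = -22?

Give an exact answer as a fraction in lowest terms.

Answer: 144/191581231380566414401

Derivation:
To reach position -22 after 24 steps: need 1 step of +1 and 23 steps of -1.
Number of such sequences: C(24,1) = 24
Each has probability (6/7)^1 · (1/7)^23 = 6/191581231380566414401
P = 24 · 6/191581231380566414401 = 144/191581231380566414401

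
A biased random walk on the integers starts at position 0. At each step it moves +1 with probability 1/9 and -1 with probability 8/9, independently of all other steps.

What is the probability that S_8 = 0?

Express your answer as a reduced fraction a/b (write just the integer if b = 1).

To be at 0 after 8 steps: need exactly 4 steps of +1 and 4 of -1.
Number of such sequences: C(8,4) = 70
Each has probability (1/9)^4 · (8/9)^4 = 4096/43046721
P = 70 · 4096/43046721 = 286720/43046721

Answer: 286720/43046721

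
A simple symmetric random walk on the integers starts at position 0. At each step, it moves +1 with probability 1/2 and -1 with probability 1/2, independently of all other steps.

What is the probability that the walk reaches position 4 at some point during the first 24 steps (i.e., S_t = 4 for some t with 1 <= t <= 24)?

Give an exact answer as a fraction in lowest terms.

Count via complement. Let g(t,s) = #length-t paths at position s with S_1..S_t all ≠ 4.
g(t,s) = g(t-1,s-1) + g(t-1,s+1) for s ≠ 4; g(t,4) = 0.
t=0: g(0,0)=1
t=1: g(1,-1)=1 g(1,1)=1
t=2: g(2,-2)=1 g(2,0)=2 g(2,2)=1
t=3: g(3,-3)=1 g(3,-1)=3 g(3,1)=3 g(3,3)=1
t=4: g(4,-4)=1 g(4,-2)=4 g(4,0)=6 g(4,2)=4
t=5: g(5,-5)=1 g(5,-3)=5 g(5,-1)=10 g(5,1)=10 g(5,3)=4
t=6: g(6,-6)=1 g(6,-4)=6 g(6,-2)=15 g(6,0)=20 g(6,2)=14
t=7: g(7,-7)=1 g(7,-5)=7 g(7,-3)=21 g(7,-1)=35 g(7,1)=34 g(7,3)=14
t=8: g(8,-8)=1 g(8,-6)=8 g(8,-4)=28 g(8,-2)=56 g(8,0)=69 g(8,2)=48
t=9: g(9,-9)=1 g(9,-7)=9 g(9,-5)=36 g(9,-3)=84 g(9,-1)=125 g(9,1)=117 g(9,3)=48
t=10: g(10,-10)=1 g(10,-8)=10 g(10,-6)=45 g(10,-4)=120 g(10,-2)=209 g(10,0)=242 g(10,2)=165
t=11: g(11,-11)=1 g(11,-9)=11 g(11,-7)=55 g(11,-5)=165 g(11,-3)=329 g(11,-1)=451 g(11,1)=407 g(11,3)=165
t=12: g(12,-12)=1 g(12,-10)=12 g(12,-8)=66 g(12,-6)=220 g(12,-4)=494 g(12,-2)=780 g(12,0)=858 g(12,2)=572
t=13: g(13,-13)=1 g(13,-11)=13 g(13,-9)=78 g(13,-7)=286 g(13,-5)=714 g(13,-3)=1274 g(13,-1)=1638 g(13,1)=1430 g(13,3)=572
t=14: g(14,-14)=1 g(14,-12)=14 g(14,-10)=91 g(14,-8)=364 g(14,-6)=1000 g(14,-4)=1988 g(14,-2)=2912 g(14,0)=3068 g(14,2)=2002
t=15: g(15,-15)=1 g(15,-13)=15 g(15,-11)=105 g(15,-9)=455 g(15,-7)=1364 g(15,-5)=2988 g(15,-3)=4900 g(15,-1)=5980 g(15,1)=5070 g(15,3)=2002
t=16: g(16,-16)=1 g(16,-14)=16 g(16,-12)=120 g(16,-10)=560 g(16,-8)=1819 g(16,-6)=4352 g(16,-4)=7888 g(16,-2)=10880 g(16,0)=11050 g(16,2)=7072
t=17: g(17,-17)=1 g(17,-15)=17 g(17,-13)=136 g(17,-11)=680 g(17,-9)=2379 g(17,-7)=6171 g(17,-5)=12240 g(17,-3)=18768 g(17,-1)=21930 g(17,1)=18122 g(17,3)=7072
t=18: g(18,-18)=1 g(18,-16)=18 g(18,-14)=153 g(18,-12)=816 g(18,-10)=3059 g(18,-8)=8550 g(18,-6)=18411 g(18,-4)=31008 g(18,-2)=40698 g(18,0)=40052 g(18,2)=25194
t=19: g(19,-19)=1 g(19,-17)=19 g(19,-15)=171 g(19,-13)=969 g(19,-11)=3875 g(19,-9)=11609 g(19,-7)=26961 g(19,-5)=49419 g(19,-3)=71706 g(19,-1)=80750 g(19,1)=65246 g(19,3)=25194
t=20: g(20,-20)=1 g(20,-18)=20 g(20,-16)=190 g(20,-14)=1140 g(20,-12)=4844 g(20,-10)=15484 g(20,-8)=38570 g(20,-6)=76380 g(20,-4)=121125 g(20,-2)=152456 g(20,0)=145996 g(20,2)=90440
t=21: g(21,-21)=1 g(21,-19)=21 g(21,-17)=210 g(21,-15)=1330 g(21,-13)=5984 g(21,-11)=20328 g(21,-9)=54054 g(21,-7)=114950 g(21,-5)=197505 g(21,-3)=273581 g(21,-1)=298452 g(21,1)=236436 g(21,3)=90440
t=22: g(22,-22)=1 g(22,-20)=22 g(22,-18)=231 g(22,-16)=1540 g(22,-14)=7314 g(22,-12)=26312 g(22,-10)=74382 g(22,-8)=169004 g(22,-6)=312455 g(22,-4)=471086 g(22,-2)=572033 g(22,0)=534888 g(22,2)=326876
t=23: g(23,-23)=1 g(23,-21)=23 g(23,-19)=253 g(23,-17)=1771 g(23,-15)=8854 g(23,-13)=33626 g(23,-11)=100694 g(23,-9)=243386 g(23,-7)=481459 g(23,-5)=783541 g(23,-3)=1043119 g(23,-1)=1106921 g(23,1)=861764 g(23,3)=326876
t=24: g(24,-24)=1 g(24,-22)=24 g(24,-20)=276 g(24,-18)=2024 g(24,-16)=10625 g(24,-14)=42480 g(24,-12)=134320 g(24,-10)=344080 g(24,-8)=724845 g(24,-6)=1265000 g(24,-4)=1826660 g(24,-2)=2150040 g(24,0)=1968685 g(24,2)=1188640
Paths never hitting 4: Σ_s g(24,s) = 9657700
Paths hitting 4: 2^24 - 9657700 = 7119516
P = 7119516/16777216 = 1779879/4194304

Answer: 1779879/4194304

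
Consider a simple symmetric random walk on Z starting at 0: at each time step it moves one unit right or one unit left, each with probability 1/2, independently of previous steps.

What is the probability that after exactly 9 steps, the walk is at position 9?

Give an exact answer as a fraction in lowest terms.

To reach position 9 after 9 steps: need 9 steps of +1 and 0 of -1.
Favorable paths: C(9,9) = 1
Total paths: 2^9 = 512
P = 1/512 = 1/512

Answer: 1/512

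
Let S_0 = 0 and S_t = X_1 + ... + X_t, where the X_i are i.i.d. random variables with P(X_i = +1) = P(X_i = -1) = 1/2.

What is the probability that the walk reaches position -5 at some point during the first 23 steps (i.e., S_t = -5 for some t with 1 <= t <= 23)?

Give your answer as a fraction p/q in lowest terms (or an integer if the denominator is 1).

Count via complement. Let g(t,s) = #length-t paths at position s with S_1..S_t all ≠ -5.
g(t,s) = g(t-1,s-1) + g(t-1,s+1) for s ≠ -5; g(t,-5) = 0.
t=0: g(0,0)=1
t=1: g(1,-1)=1 g(1,1)=1
t=2: g(2,-2)=1 g(2,0)=2 g(2,2)=1
t=3: g(3,-3)=1 g(3,-1)=3 g(3,1)=3 g(3,3)=1
t=4: g(4,-4)=1 g(4,-2)=4 g(4,0)=6 g(4,2)=4 g(4,4)=1
t=5: g(5,-3)=5 g(5,-1)=10 g(5,1)=10 g(5,3)=5 g(5,5)=1
t=6: g(6,-4)=5 g(6,-2)=15 g(6,0)=20 g(6,2)=15 g(6,4)=6 g(6,6)=1
t=7: g(7,-3)=20 g(7,-1)=35 g(7,1)=35 g(7,3)=21 g(7,5)=7 g(7,7)=1
t=8: g(8,-4)=20 g(8,-2)=55 g(8,0)=70 g(8,2)=56 g(8,4)=28 g(8,6)=8 g(8,8)=1
t=9: g(9,-3)=75 g(9,-1)=125 g(9,1)=126 g(9,3)=84 g(9,5)=36 g(9,7)=9 g(9,9)=1
t=10: g(10,-4)=75 g(10,-2)=200 g(10,0)=251 g(10,2)=210 g(10,4)=120 g(10,6)=45 g(10,8)=10 g(10,10)=1
t=11: g(11,-3)=275 g(11,-1)=451 g(11,1)=461 g(11,3)=330 g(11,5)=165 g(11,7)=55 g(11,9)=11 g(11,11)=1
t=12: g(12,-4)=275 g(12,-2)=726 g(12,0)=912 g(12,2)=791 g(12,4)=495 g(12,6)=220 g(12,8)=66 g(12,10)=12 g(12,12)=1
t=13: g(13,-3)=1001 g(13,-1)=1638 g(13,1)=1703 g(13,3)=1286 g(13,5)=715 g(13,7)=286 g(13,9)=78 g(13,11)=13 g(13,13)=1
t=14: g(14,-4)=1001 g(14,-2)=2639 g(14,0)=3341 g(14,2)=2989 g(14,4)=2001 g(14,6)=1001 g(14,8)=364 g(14,10)=91 g(14,12)=14 g(14,14)=1
t=15: g(15,-3)=3640 g(15,-1)=5980 g(15,1)=6330 g(15,3)=4990 g(15,5)=3002 g(15,7)=1365 g(15,9)=455 g(15,11)=105 g(15,13)=15 g(15,15)=1
t=16: g(16,-4)=3640 g(16,-2)=9620 g(16,0)=12310 g(16,2)=11320 g(16,4)=7992 g(16,6)=4367 g(16,8)=1820 g(16,10)=560 g(16,12)=120 g(16,14)=16 g(16,16)=1
t=17: g(17,-3)=13260 g(17,-1)=21930 g(17,1)=23630 g(17,3)=19312 g(17,5)=12359 g(17,7)=6187 g(17,9)=2380 g(17,11)=680 g(17,13)=136 g(17,15)=17 g(17,17)=1
t=18: g(18,-4)=13260 g(18,-2)=35190 g(18,0)=45560 g(18,2)=42942 g(18,4)=31671 g(18,6)=18546 g(18,8)=8567 g(18,10)=3060 g(18,12)=816 g(18,14)=153 g(18,16)=18 g(18,18)=1
t=19: g(19,-3)=48450 g(19,-1)=80750 g(19,1)=88502 g(19,3)=74613 g(19,5)=50217 g(19,7)=27113 g(19,9)=11627 g(19,11)=3876 g(19,13)=969 g(19,15)=171 g(19,17)=19 g(19,19)=1
t=20: g(20,-4)=48450 g(20,-2)=129200 g(20,0)=169252 g(20,2)=163115 g(20,4)=124830 g(20,6)=77330 g(20,8)=38740 g(20,10)=15503 g(20,12)=4845 g(20,14)=1140 g(20,16)=190 g(20,18)=20 g(20,20)=1
t=21: g(21,-3)=177650 g(21,-1)=298452 g(21,1)=332367 g(21,3)=287945 g(21,5)=202160 g(21,7)=116070 g(21,9)=54243 g(21,11)=20348 g(21,13)=5985 g(21,15)=1330 g(21,17)=210 g(21,19)=21 g(21,21)=1
t=22: g(22,-4)=177650 g(22,-2)=476102 g(22,0)=630819 g(22,2)=620312 g(22,4)=490105 g(22,6)=318230 g(22,8)=170313 g(22,10)=74591 g(22,12)=26333 g(22,14)=7315 g(22,16)=1540 g(22,18)=231 g(22,20)=22 g(22,22)=1
t=23: g(23,-3)=653752 g(23,-1)=1106921 g(23,1)=1251131 g(23,3)=1110417 g(23,5)=808335 g(23,7)=488543 g(23,9)=244904 g(23,11)=100924 g(23,13)=33648 g(23,15)=8855 g(23,17)=1771 g(23,19)=253 g(23,21)=23 g(23,23)=1
Paths never hitting -5: Σ_s g(23,s) = 5809478
Paths hitting -5: 2^23 - 5809478 = 2579130
P = 2579130/8388608 = 1289565/4194304

Answer: 1289565/4194304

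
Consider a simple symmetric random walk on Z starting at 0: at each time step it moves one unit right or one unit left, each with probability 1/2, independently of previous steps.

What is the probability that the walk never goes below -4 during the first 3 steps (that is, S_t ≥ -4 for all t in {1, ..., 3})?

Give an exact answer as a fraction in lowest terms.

Let f(t,s) = #length-t paths at position s with S_1..S_t all ≥ -4.
f(t,s) = f(t-1,s-1) + f(t-1,s+1) for s ≥ -4; f(t,s) = 0 for s < -4.
t=0: f(0,0)=1
t=1: f(1,-1)=1 f(1,1)=1
t=2: f(2,-2)=1 f(2,0)=2 f(2,2)=1
t=3: f(3,-3)=1 f(3,-1)=3 f(3,1)=3 f(3,3)=1
Σ_s f(3,s) = 8
P = 8/8 = 1

Answer: 1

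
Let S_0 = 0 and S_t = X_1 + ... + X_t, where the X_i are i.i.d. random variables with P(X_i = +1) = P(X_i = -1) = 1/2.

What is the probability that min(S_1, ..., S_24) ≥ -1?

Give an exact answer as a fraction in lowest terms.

Answer: 1300075/4194304

Derivation:
Let f(t,s) = #length-t paths at position s with S_1..S_t all ≥ -1.
f(t,s) = f(t-1,s-1) + f(t-1,s+1) for s ≥ -1; f(t,s) = 0 for s < -1.
t=0: f(0,0)=1
t=1: f(1,-1)=1 f(1,1)=1
t=2: f(2,0)=2 f(2,2)=1
t=3: f(3,-1)=2 f(3,1)=3 f(3,3)=1
t=4: f(4,0)=5 f(4,2)=4 f(4,4)=1
t=5: f(5,-1)=5 f(5,1)=9 f(5,3)=5 f(5,5)=1
t=6: f(6,0)=14 f(6,2)=14 f(6,4)=6 f(6,6)=1
t=7: f(7,-1)=14 f(7,1)=28 f(7,3)=20 f(7,5)=7 f(7,7)=1
t=8: f(8,0)=42 f(8,2)=48 f(8,4)=27 f(8,6)=8 f(8,8)=1
t=9: f(9,-1)=42 f(9,1)=90 f(9,3)=75 f(9,5)=35 f(9,7)=9 f(9,9)=1
t=10: f(10,0)=132 f(10,2)=165 f(10,4)=110 f(10,6)=44 f(10,8)=10 f(10,10)=1
t=11: f(11,-1)=132 f(11,1)=297 f(11,3)=275 f(11,5)=154 f(11,7)=54 f(11,9)=11 f(11,11)=1
t=12: f(12,0)=429 f(12,2)=572 f(12,4)=429 f(12,6)=208 f(12,8)=65 f(12,10)=12 f(12,12)=1
t=13: f(13,-1)=429 f(13,1)=1001 f(13,3)=1001 f(13,5)=637 f(13,7)=273 f(13,9)=77 f(13,11)=13 f(13,13)=1
t=14: f(14,0)=1430 f(14,2)=2002 f(14,4)=1638 f(14,6)=910 f(14,8)=350 f(14,10)=90 f(14,12)=14 f(14,14)=1
t=15: f(15,-1)=1430 f(15,1)=3432 f(15,3)=3640 f(15,5)=2548 f(15,7)=1260 f(15,9)=440 f(15,11)=104 f(15,13)=15 f(15,15)=1
t=16: f(16,0)=4862 f(16,2)=7072 f(16,4)=6188 f(16,6)=3808 f(16,8)=1700 f(16,10)=544 f(16,12)=119 f(16,14)=16 f(16,16)=1
t=17: f(17,-1)=4862 f(17,1)=11934 f(17,3)=13260 f(17,5)=9996 f(17,7)=5508 f(17,9)=2244 f(17,11)=663 f(17,13)=135 f(17,15)=17 f(17,17)=1
t=18: f(18,0)=16796 f(18,2)=25194 f(18,4)=23256 f(18,6)=15504 f(18,8)=7752 f(18,10)=2907 f(18,12)=798 f(18,14)=152 f(18,16)=18 f(18,18)=1
t=19: f(19,-1)=16796 f(19,1)=41990 f(19,3)=48450 f(19,5)=38760 f(19,7)=23256 f(19,9)=10659 f(19,11)=3705 f(19,13)=950 f(19,15)=170 f(19,17)=19 f(19,19)=1
t=20: f(20,0)=58786 f(20,2)=90440 f(20,4)=87210 f(20,6)=62016 f(20,8)=33915 f(20,10)=14364 f(20,12)=4655 f(20,14)=1120 f(20,16)=189 f(20,18)=20 f(20,20)=1
t=21: f(21,-1)=58786 f(21,1)=149226 f(21,3)=177650 f(21,5)=149226 f(21,7)=95931 f(21,9)=48279 f(21,11)=19019 f(21,13)=5775 f(21,15)=1309 f(21,17)=209 f(21,19)=21 f(21,21)=1
t=22: f(22,0)=208012 f(22,2)=326876 f(22,4)=326876 f(22,6)=245157 f(22,8)=144210 f(22,10)=67298 f(22,12)=24794 f(22,14)=7084 f(22,16)=1518 f(22,18)=230 f(22,20)=22 f(22,22)=1
t=23: f(23,-1)=208012 f(23,1)=534888 f(23,3)=653752 f(23,5)=572033 f(23,7)=389367 f(23,9)=211508 f(23,11)=92092 f(23,13)=31878 f(23,15)=8602 f(23,17)=1748 f(23,19)=252 f(23,21)=23 f(23,23)=1
t=24: f(24,0)=742900 f(24,2)=1188640 f(24,4)=1225785 f(24,6)=961400 f(24,8)=600875 f(24,10)=303600 f(24,12)=123970 f(24,14)=40480 f(24,16)=10350 f(24,18)=2000 f(24,20)=275 f(24,22)=24 f(24,24)=1
Σ_s f(24,s) = 5200300
P = 5200300/16777216 = 1300075/4194304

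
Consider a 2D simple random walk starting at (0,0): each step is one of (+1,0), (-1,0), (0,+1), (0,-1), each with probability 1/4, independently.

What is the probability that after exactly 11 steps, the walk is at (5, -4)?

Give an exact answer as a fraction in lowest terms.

Answer: 2541/2097152

Derivation:
Let h be the number of horizontal steps (so 11-h are vertical). To end at (5,-4) need (h+5)/2 right-steps and ((11-h)-4)/2 up-steps.
Sum over h with 5 ≤ h ≤ 7, h ≡ 1 (mod 2), 11-h ≡ 0 (mod 2):
h=5: C(11,5)·C(5,5)·C(6,1) = 462·1·6 = 2772
h=7: C(11,7)·C(7,6)·C(4,0) = 330·7·1 = 2310
Total favorable: 5082
Total paths: 4^11 = 4194304
P = 5082/4194304 = 2541/2097152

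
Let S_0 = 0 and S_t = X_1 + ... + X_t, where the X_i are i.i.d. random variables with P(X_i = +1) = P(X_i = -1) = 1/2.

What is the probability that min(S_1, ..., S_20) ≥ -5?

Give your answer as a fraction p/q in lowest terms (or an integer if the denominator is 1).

Let f(t,s) = #length-t paths at position s with S_1..S_t all ≥ -5.
f(t,s) = f(t-1,s-1) + f(t-1,s+1) for s ≥ -5; f(t,s) = 0 for s < -5.
t=0: f(0,0)=1
t=1: f(1,-1)=1 f(1,1)=1
t=2: f(2,-2)=1 f(2,0)=2 f(2,2)=1
t=3: f(3,-3)=1 f(3,-1)=3 f(3,1)=3 f(3,3)=1
t=4: f(4,-4)=1 f(4,-2)=4 f(4,0)=6 f(4,2)=4 f(4,4)=1
t=5: f(5,-5)=1 f(5,-3)=5 f(5,-1)=10 f(5,1)=10 f(5,3)=5 f(5,5)=1
t=6: f(6,-4)=6 f(6,-2)=15 f(6,0)=20 f(6,2)=15 f(6,4)=6 f(6,6)=1
t=7: f(7,-5)=6 f(7,-3)=21 f(7,-1)=35 f(7,1)=35 f(7,3)=21 f(7,5)=7 f(7,7)=1
t=8: f(8,-4)=27 f(8,-2)=56 f(8,0)=70 f(8,2)=56 f(8,4)=28 f(8,6)=8 f(8,8)=1
t=9: f(9,-5)=27 f(9,-3)=83 f(9,-1)=126 f(9,1)=126 f(9,3)=84 f(9,5)=36 f(9,7)=9 f(9,9)=1
t=10: f(10,-4)=110 f(10,-2)=209 f(10,0)=252 f(10,2)=210 f(10,4)=120 f(10,6)=45 f(10,8)=10 f(10,10)=1
t=11: f(11,-5)=110 f(11,-3)=319 f(11,-1)=461 f(11,1)=462 f(11,3)=330 f(11,5)=165 f(11,7)=55 f(11,9)=11 f(11,11)=1
t=12: f(12,-4)=429 f(12,-2)=780 f(12,0)=923 f(12,2)=792 f(12,4)=495 f(12,6)=220 f(12,8)=66 f(12,10)=12 f(12,12)=1
t=13: f(13,-5)=429 f(13,-3)=1209 f(13,-1)=1703 f(13,1)=1715 f(13,3)=1287 f(13,5)=715 f(13,7)=286 f(13,9)=78 f(13,11)=13 f(13,13)=1
t=14: f(14,-4)=1638 f(14,-2)=2912 f(14,0)=3418 f(14,2)=3002 f(14,4)=2002 f(14,6)=1001 f(14,8)=364 f(14,10)=91 f(14,12)=14 f(14,14)=1
t=15: f(15,-5)=1638 f(15,-3)=4550 f(15,-1)=6330 f(15,1)=6420 f(15,3)=5004 f(15,5)=3003 f(15,7)=1365 f(15,9)=455 f(15,11)=105 f(15,13)=15 f(15,15)=1
t=16: f(16,-4)=6188 f(16,-2)=10880 f(16,0)=12750 f(16,2)=11424 f(16,4)=8007 f(16,6)=4368 f(16,8)=1820 f(16,10)=560 f(16,12)=120 f(16,14)=16 f(16,16)=1
t=17: f(17,-5)=6188 f(17,-3)=17068 f(17,-1)=23630 f(17,1)=24174 f(17,3)=19431 f(17,5)=12375 f(17,7)=6188 f(17,9)=2380 f(17,11)=680 f(17,13)=136 f(17,15)=17 f(17,17)=1
t=18: f(18,-4)=23256 f(18,-2)=40698 f(18,0)=47804 f(18,2)=43605 f(18,4)=31806 f(18,6)=18563 f(18,8)=8568 f(18,10)=3060 f(18,12)=816 f(18,14)=153 f(18,16)=18 f(18,18)=1
t=19: f(19,-5)=23256 f(19,-3)=63954 f(19,-1)=88502 f(19,1)=91409 f(19,3)=75411 f(19,5)=50369 f(19,7)=27131 f(19,9)=11628 f(19,11)=3876 f(19,13)=969 f(19,15)=171 f(19,17)=19 f(19,19)=1
t=20: f(20,-4)=87210 f(20,-2)=152456 f(20,0)=179911 f(20,2)=166820 f(20,4)=125780 f(20,6)=77500 f(20,8)=38759 f(20,10)=15504 f(20,12)=4845 f(20,14)=1140 f(20,16)=190 f(20,18)=20 f(20,20)=1
Σ_s f(20,s) = 850136
P = 850136/1048576 = 106267/131072

Answer: 106267/131072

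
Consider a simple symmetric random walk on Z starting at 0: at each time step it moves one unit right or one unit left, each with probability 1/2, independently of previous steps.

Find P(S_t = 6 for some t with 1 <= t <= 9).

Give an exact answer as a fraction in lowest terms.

Answer: 5/128

Derivation:
Count via complement. Let g(t,s) = #length-t paths at position s with S_1..S_t all ≠ 6.
g(t,s) = g(t-1,s-1) + g(t-1,s+1) for s ≠ 6; g(t,6) = 0.
t=0: g(0,0)=1
t=1: g(1,-1)=1 g(1,1)=1
t=2: g(2,-2)=1 g(2,0)=2 g(2,2)=1
t=3: g(3,-3)=1 g(3,-1)=3 g(3,1)=3 g(3,3)=1
t=4: g(4,-4)=1 g(4,-2)=4 g(4,0)=6 g(4,2)=4 g(4,4)=1
t=5: g(5,-5)=1 g(5,-3)=5 g(5,-1)=10 g(5,1)=10 g(5,3)=5 g(5,5)=1
t=6: g(6,-6)=1 g(6,-4)=6 g(6,-2)=15 g(6,0)=20 g(6,2)=15 g(6,4)=6
t=7: g(7,-7)=1 g(7,-5)=7 g(7,-3)=21 g(7,-1)=35 g(7,1)=35 g(7,3)=21 g(7,5)=6
t=8: g(8,-8)=1 g(8,-6)=8 g(8,-4)=28 g(8,-2)=56 g(8,0)=70 g(8,2)=56 g(8,4)=27
t=9: g(9,-9)=1 g(9,-7)=9 g(9,-5)=36 g(9,-3)=84 g(9,-1)=126 g(9,1)=126 g(9,3)=83 g(9,5)=27
Paths never hitting 6: Σ_s g(9,s) = 492
Paths hitting 6: 2^9 - 492 = 20
P = 20/512 = 5/128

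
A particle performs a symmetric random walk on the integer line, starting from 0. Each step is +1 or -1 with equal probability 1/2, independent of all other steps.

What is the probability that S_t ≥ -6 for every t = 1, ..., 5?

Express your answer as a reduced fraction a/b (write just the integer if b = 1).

Answer: 1

Derivation:
Let f(t,s) = #length-t paths at position s with S_1..S_t all ≥ -6.
f(t,s) = f(t-1,s-1) + f(t-1,s+1) for s ≥ -6; f(t,s) = 0 for s < -6.
t=0: f(0,0)=1
t=1: f(1,-1)=1 f(1,1)=1
t=2: f(2,-2)=1 f(2,0)=2 f(2,2)=1
t=3: f(3,-3)=1 f(3,-1)=3 f(3,1)=3 f(3,3)=1
t=4: f(4,-4)=1 f(4,-2)=4 f(4,0)=6 f(4,2)=4 f(4,4)=1
t=5: f(5,-5)=1 f(5,-3)=5 f(5,-1)=10 f(5,1)=10 f(5,3)=5 f(5,5)=1
Σ_s f(5,s) = 32
P = 32/32 = 1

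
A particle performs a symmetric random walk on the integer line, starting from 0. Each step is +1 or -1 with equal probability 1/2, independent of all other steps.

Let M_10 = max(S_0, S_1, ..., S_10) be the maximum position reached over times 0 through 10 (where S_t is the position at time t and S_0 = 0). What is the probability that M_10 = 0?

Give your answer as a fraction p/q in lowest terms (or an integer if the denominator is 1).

Let M_10 = max(S_0,...,S_10). Use the reflection principle: for j ≥ 1, #{paths with M_10 ≥ j} = #{S_10 ≥ j} + #{S_10 ≥ j+1}.
P(M_10 ≥ 0) = 1 since S_0 = 0, so #{M_10 ≥ 0} = 1024.
#{M_10 ≥ 1} = #{S_10 ≥ 1} + #{S_10 ≥ 2} = 386 + 386 = 772.
#{M_10 = 0} = 1024 - 772 = 252.
P(M_10 = 0) = 252/1024 = 63/256

Answer: 63/256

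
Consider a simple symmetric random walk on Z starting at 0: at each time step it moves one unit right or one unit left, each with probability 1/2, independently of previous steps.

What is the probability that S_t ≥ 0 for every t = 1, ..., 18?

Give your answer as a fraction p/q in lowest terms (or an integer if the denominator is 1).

Answer: 12155/65536

Derivation:
Let f(t,s) = #length-t paths at position s with S_1..S_t all ≥ 0.
f(t,s) = f(t-1,s-1) + f(t-1,s+1) for s ≥ 0; f(t,s) = 0 for s < 0.
t=0: f(0,0)=1
t=1: f(1,1)=1
t=2: f(2,0)=1 f(2,2)=1
t=3: f(3,1)=2 f(3,3)=1
t=4: f(4,0)=2 f(4,2)=3 f(4,4)=1
t=5: f(5,1)=5 f(5,3)=4 f(5,5)=1
t=6: f(6,0)=5 f(6,2)=9 f(6,4)=5 f(6,6)=1
t=7: f(7,1)=14 f(7,3)=14 f(7,5)=6 f(7,7)=1
t=8: f(8,0)=14 f(8,2)=28 f(8,4)=20 f(8,6)=7 f(8,8)=1
t=9: f(9,1)=42 f(9,3)=48 f(9,5)=27 f(9,7)=8 f(9,9)=1
t=10: f(10,0)=42 f(10,2)=90 f(10,4)=75 f(10,6)=35 f(10,8)=9 f(10,10)=1
t=11: f(11,1)=132 f(11,3)=165 f(11,5)=110 f(11,7)=44 f(11,9)=10 f(11,11)=1
t=12: f(12,0)=132 f(12,2)=297 f(12,4)=275 f(12,6)=154 f(12,8)=54 f(12,10)=11 f(12,12)=1
t=13: f(13,1)=429 f(13,3)=572 f(13,5)=429 f(13,7)=208 f(13,9)=65 f(13,11)=12 f(13,13)=1
t=14: f(14,0)=429 f(14,2)=1001 f(14,4)=1001 f(14,6)=637 f(14,8)=273 f(14,10)=77 f(14,12)=13 f(14,14)=1
t=15: f(15,1)=1430 f(15,3)=2002 f(15,5)=1638 f(15,7)=910 f(15,9)=350 f(15,11)=90 f(15,13)=14 f(15,15)=1
t=16: f(16,0)=1430 f(16,2)=3432 f(16,4)=3640 f(16,6)=2548 f(16,8)=1260 f(16,10)=440 f(16,12)=104 f(16,14)=15 f(16,16)=1
t=17: f(17,1)=4862 f(17,3)=7072 f(17,5)=6188 f(17,7)=3808 f(17,9)=1700 f(17,11)=544 f(17,13)=119 f(17,15)=16 f(17,17)=1
t=18: f(18,0)=4862 f(18,2)=11934 f(18,4)=13260 f(18,6)=9996 f(18,8)=5508 f(18,10)=2244 f(18,12)=663 f(18,14)=135 f(18,16)=17 f(18,18)=1
Σ_s f(18,s) = 48620
P = 48620/262144 = 12155/65536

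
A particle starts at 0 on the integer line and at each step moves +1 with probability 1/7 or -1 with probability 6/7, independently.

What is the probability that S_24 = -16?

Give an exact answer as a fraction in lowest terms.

To reach position -16 after 24 steps: need 4 steps of +1 and 20 steps of -1.
Number of such sequences: C(24,4) = 10626
Each has probability (1/7)^4 · (6/7)^20 = 3656158440062976/191581231380566414401
P = 10626 · 3656158440062976/191581231380566414401 = 5550048512015597568/27368747340080916343

Answer: 5550048512015597568/27368747340080916343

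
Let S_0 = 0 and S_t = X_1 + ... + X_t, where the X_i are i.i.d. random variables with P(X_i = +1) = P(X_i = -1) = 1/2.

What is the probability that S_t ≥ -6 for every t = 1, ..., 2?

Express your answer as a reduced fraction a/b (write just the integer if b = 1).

Let f(t,s) = #length-t paths at position s with S_1..S_t all ≥ -6.
f(t,s) = f(t-1,s-1) + f(t-1,s+1) for s ≥ -6; f(t,s) = 0 for s < -6.
t=0: f(0,0)=1
t=1: f(1,-1)=1 f(1,1)=1
t=2: f(2,-2)=1 f(2,0)=2 f(2,2)=1
Σ_s f(2,s) = 4
P = 4/4 = 1

Answer: 1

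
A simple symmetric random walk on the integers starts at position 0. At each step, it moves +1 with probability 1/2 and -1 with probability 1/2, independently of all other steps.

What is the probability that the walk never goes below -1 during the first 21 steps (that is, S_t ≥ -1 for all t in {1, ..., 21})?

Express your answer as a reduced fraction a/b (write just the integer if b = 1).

Let f(t,s) = #length-t paths at position s with S_1..S_t all ≥ -1.
f(t,s) = f(t-1,s-1) + f(t-1,s+1) for s ≥ -1; f(t,s) = 0 for s < -1.
t=0: f(0,0)=1
t=1: f(1,-1)=1 f(1,1)=1
t=2: f(2,0)=2 f(2,2)=1
t=3: f(3,-1)=2 f(3,1)=3 f(3,3)=1
t=4: f(4,0)=5 f(4,2)=4 f(4,4)=1
t=5: f(5,-1)=5 f(5,1)=9 f(5,3)=5 f(5,5)=1
t=6: f(6,0)=14 f(6,2)=14 f(6,4)=6 f(6,6)=1
t=7: f(7,-1)=14 f(7,1)=28 f(7,3)=20 f(7,5)=7 f(7,7)=1
t=8: f(8,0)=42 f(8,2)=48 f(8,4)=27 f(8,6)=8 f(8,8)=1
t=9: f(9,-1)=42 f(9,1)=90 f(9,3)=75 f(9,5)=35 f(9,7)=9 f(9,9)=1
t=10: f(10,0)=132 f(10,2)=165 f(10,4)=110 f(10,6)=44 f(10,8)=10 f(10,10)=1
t=11: f(11,-1)=132 f(11,1)=297 f(11,3)=275 f(11,5)=154 f(11,7)=54 f(11,9)=11 f(11,11)=1
t=12: f(12,0)=429 f(12,2)=572 f(12,4)=429 f(12,6)=208 f(12,8)=65 f(12,10)=12 f(12,12)=1
t=13: f(13,-1)=429 f(13,1)=1001 f(13,3)=1001 f(13,5)=637 f(13,7)=273 f(13,9)=77 f(13,11)=13 f(13,13)=1
t=14: f(14,0)=1430 f(14,2)=2002 f(14,4)=1638 f(14,6)=910 f(14,8)=350 f(14,10)=90 f(14,12)=14 f(14,14)=1
t=15: f(15,-1)=1430 f(15,1)=3432 f(15,3)=3640 f(15,5)=2548 f(15,7)=1260 f(15,9)=440 f(15,11)=104 f(15,13)=15 f(15,15)=1
t=16: f(16,0)=4862 f(16,2)=7072 f(16,4)=6188 f(16,6)=3808 f(16,8)=1700 f(16,10)=544 f(16,12)=119 f(16,14)=16 f(16,16)=1
t=17: f(17,-1)=4862 f(17,1)=11934 f(17,3)=13260 f(17,5)=9996 f(17,7)=5508 f(17,9)=2244 f(17,11)=663 f(17,13)=135 f(17,15)=17 f(17,17)=1
t=18: f(18,0)=16796 f(18,2)=25194 f(18,4)=23256 f(18,6)=15504 f(18,8)=7752 f(18,10)=2907 f(18,12)=798 f(18,14)=152 f(18,16)=18 f(18,18)=1
t=19: f(19,-1)=16796 f(19,1)=41990 f(19,3)=48450 f(19,5)=38760 f(19,7)=23256 f(19,9)=10659 f(19,11)=3705 f(19,13)=950 f(19,15)=170 f(19,17)=19 f(19,19)=1
t=20: f(20,0)=58786 f(20,2)=90440 f(20,4)=87210 f(20,6)=62016 f(20,8)=33915 f(20,10)=14364 f(20,12)=4655 f(20,14)=1120 f(20,16)=189 f(20,18)=20 f(20,20)=1
t=21: f(21,-1)=58786 f(21,1)=149226 f(21,3)=177650 f(21,5)=149226 f(21,7)=95931 f(21,9)=48279 f(21,11)=19019 f(21,13)=5775 f(21,15)=1309 f(21,17)=209 f(21,19)=21 f(21,21)=1
Σ_s f(21,s) = 705432
P = 705432/2097152 = 88179/262144

Answer: 88179/262144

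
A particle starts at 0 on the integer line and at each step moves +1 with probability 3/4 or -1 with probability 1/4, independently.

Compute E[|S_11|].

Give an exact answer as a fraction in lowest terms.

S_11 takes values m ≡ 1 (mod 2) with |m| ≤ 11; P(S_11=m) = C(11,(11+m)/2) · (3/4)^((11+m)/2) · (1/4)^((11-m)/2).
Distribution: P(S=-11)=1/4194304, P(S=-9)=33/4194304, P(S=-7)=495/4194304, P(S=-5)=4455/4194304, P(S=-3)=13365/2097152, P(S=-1)=56133/2097152, P(S=1)=168399/2097152, P(S=3)=360855/2097152, P(S=5)=1082565/4194304, P(S=7)=1082565/4194304, P(S=9)=649539/4194304, P(S=11)=177147/4194304
E[|S_11|] = Σ_m |m|·P(S_11=m) = 1469105/262144

Answer: 1469105/262144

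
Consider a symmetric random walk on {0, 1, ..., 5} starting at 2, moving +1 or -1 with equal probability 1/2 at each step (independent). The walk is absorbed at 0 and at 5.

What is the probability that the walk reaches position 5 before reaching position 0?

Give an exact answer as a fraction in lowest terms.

Answer: 2/5

Derivation:
Symmetric walk (p = 1/2): the harmonic-function argument gives P(hit 5 before 0 | start at 2) = a/N.
P = 2/5 = 2/5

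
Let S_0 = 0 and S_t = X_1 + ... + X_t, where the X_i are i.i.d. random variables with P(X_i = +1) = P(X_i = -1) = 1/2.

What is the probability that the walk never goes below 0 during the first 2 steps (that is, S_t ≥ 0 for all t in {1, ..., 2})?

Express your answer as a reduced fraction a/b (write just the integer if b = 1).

Let f(t,s) = #length-t paths at position s with S_1..S_t all ≥ 0.
f(t,s) = f(t-1,s-1) + f(t-1,s+1) for s ≥ 0; f(t,s) = 0 for s < 0.
t=0: f(0,0)=1
t=1: f(1,1)=1
t=2: f(2,0)=1 f(2,2)=1
Σ_s f(2,s) = 2
P = 2/4 = 1/2

Answer: 1/2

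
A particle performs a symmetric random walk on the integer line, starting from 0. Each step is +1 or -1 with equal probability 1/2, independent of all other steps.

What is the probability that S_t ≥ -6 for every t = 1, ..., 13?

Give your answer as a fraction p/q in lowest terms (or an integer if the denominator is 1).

Answer: 3861/4096

Derivation:
Let f(t,s) = #length-t paths at position s with S_1..S_t all ≥ -6.
f(t,s) = f(t-1,s-1) + f(t-1,s+1) for s ≥ -6; f(t,s) = 0 for s < -6.
t=0: f(0,0)=1
t=1: f(1,-1)=1 f(1,1)=1
t=2: f(2,-2)=1 f(2,0)=2 f(2,2)=1
t=3: f(3,-3)=1 f(3,-1)=3 f(3,1)=3 f(3,3)=1
t=4: f(4,-4)=1 f(4,-2)=4 f(4,0)=6 f(4,2)=4 f(4,4)=1
t=5: f(5,-5)=1 f(5,-3)=5 f(5,-1)=10 f(5,1)=10 f(5,3)=5 f(5,5)=1
t=6: f(6,-6)=1 f(6,-4)=6 f(6,-2)=15 f(6,0)=20 f(6,2)=15 f(6,4)=6 f(6,6)=1
t=7: f(7,-5)=7 f(7,-3)=21 f(7,-1)=35 f(7,1)=35 f(7,3)=21 f(7,5)=7 f(7,7)=1
t=8: f(8,-6)=7 f(8,-4)=28 f(8,-2)=56 f(8,0)=70 f(8,2)=56 f(8,4)=28 f(8,6)=8 f(8,8)=1
t=9: f(9,-5)=35 f(9,-3)=84 f(9,-1)=126 f(9,1)=126 f(9,3)=84 f(9,5)=36 f(9,7)=9 f(9,9)=1
t=10: f(10,-6)=35 f(10,-4)=119 f(10,-2)=210 f(10,0)=252 f(10,2)=210 f(10,4)=120 f(10,6)=45 f(10,8)=10 f(10,10)=1
t=11: f(11,-5)=154 f(11,-3)=329 f(11,-1)=462 f(11,1)=462 f(11,3)=330 f(11,5)=165 f(11,7)=55 f(11,9)=11 f(11,11)=1
t=12: f(12,-6)=154 f(12,-4)=483 f(12,-2)=791 f(12,0)=924 f(12,2)=792 f(12,4)=495 f(12,6)=220 f(12,8)=66 f(12,10)=12 f(12,12)=1
t=13: f(13,-5)=637 f(13,-3)=1274 f(13,-1)=1715 f(13,1)=1716 f(13,3)=1287 f(13,5)=715 f(13,7)=286 f(13,9)=78 f(13,11)=13 f(13,13)=1
Σ_s f(13,s) = 7722
P = 7722/8192 = 3861/4096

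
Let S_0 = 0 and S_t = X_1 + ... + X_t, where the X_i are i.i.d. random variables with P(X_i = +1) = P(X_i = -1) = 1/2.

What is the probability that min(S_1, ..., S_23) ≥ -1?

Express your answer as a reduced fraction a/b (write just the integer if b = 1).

Let f(t,s) = #length-t paths at position s with S_1..S_t all ≥ -1.
f(t,s) = f(t-1,s-1) + f(t-1,s+1) for s ≥ -1; f(t,s) = 0 for s < -1.
t=0: f(0,0)=1
t=1: f(1,-1)=1 f(1,1)=1
t=2: f(2,0)=2 f(2,2)=1
t=3: f(3,-1)=2 f(3,1)=3 f(3,3)=1
t=4: f(4,0)=5 f(4,2)=4 f(4,4)=1
t=5: f(5,-1)=5 f(5,1)=9 f(5,3)=5 f(5,5)=1
t=6: f(6,0)=14 f(6,2)=14 f(6,4)=6 f(6,6)=1
t=7: f(7,-1)=14 f(7,1)=28 f(7,3)=20 f(7,5)=7 f(7,7)=1
t=8: f(8,0)=42 f(8,2)=48 f(8,4)=27 f(8,6)=8 f(8,8)=1
t=9: f(9,-1)=42 f(9,1)=90 f(9,3)=75 f(9,5)=35 f(9,7)=9 f(9,9)=1
t=10: f(10,0)=132 f(10,2)=165 f(10,4)=110 f(10,6)=44 f(10,8)=10 f(10,10)=1
t=11: f(11,-1)=132 f(11,1)=297 f(11,3)=275 f(11,5)=154 f(11,7)=54 f(11,9)=11 f(11,11)=1
t=12: f(12,0)=429 f(12,2)=572 f(12,4)=429 f(12,6)=208 f(12,8)=65 f(12,10)=12 f(12,12)=1
t=13: f(13,-1)=429 f(13,1)=1001 f(13,3)=1001 f(13,5)=637 f(13,7)=273 f(13,9)=77 f(13,11)=13 f(13,13)=1
t=14: f(14,0)=1430 f(14,2)=2002 f(14,4)=1638 f(14,6)=910 f(14,8)=350 f(14,10)=90 f(14,12)=14 f(14,14)=1
t=15: f(15,-1)=1430 f(15,1)=3432 f(15,3)=3640 f(15,5)=2548 f(15,7)=1260 f(15,9)=440 f(15,11)=104 f(15,13)=15 f(15,15)=1
t=16: f(16,0)=4862 f(16,2)=7072 f(16,4)=6188 f(16,6)=3808 f(16,8)=1700 f(16,10)=544 f(16,12)=119 f(16,14)=16 f(16,16)=1
t=17: f(17,-1)=4862 f(17,1)=11934 f(17,3)=13260 f(17,5)=9996 f(17,7)=5508 f(17,9)=2244 f(17,11)=663 f(17,13)=135 f(17,15)=17 f(17,17)=1
t=18: f(18,0)=16796 f(18,2)=25194 f(18,4)=23256 f(18,6)=15504 f(18,8)=7752 f(18,10)=2907 f(18,12)=798 f(18,14)=152 f(18,16)=18 f(18,18)=1
t=19: f(19,-1)=16796 f(19,1)=41990 f(19,3)=48450 f(19,5)=38760 f(19,7)=23256 f(19,9)=10659 f(19,11)=3705 f(19,13)=950 f(19,15)=170 f(19,17)=19 f(19,19)=1
t=20: f(20,0)=58786 f(20,2)=90440 f(20,4)=87210 f(20,6)=62016 f(20,8)=33915 f(20,10)=14364 f(20,12)=4655 f(20,14)=1120 f(20,16)=189 f(20,18)=20 f(20,20)=1
t=21: f(21,-1)=58786 f(21,1)=149226 f(21,3)=177650 f(21,5)=149226 f(21,7)=95931 f(21,9)=48279 f(21,11)=19019 f(21,13)=5775 f(21,15)=1309 f(21,17)=209 f(21,19)=21 f(21,21)=1
t=22: f(22,0)=208012 f(22,2)=326876 f(22,4)=326876 f(22,6)=245157 f(22,8)=144210 f(22,10)=67298 f(22,12)=24794 f(22,14)=7084 f(22,16)=1518 f(22,18)=230 f(22,20)=22 f(22,22)=1
t=23: f(23,-1)=208012 f(23,1)=534888 f(23,3)=653752 f(23,5)=572033 f(23,7)=389367 f(23,9)=211508 f(23,11)=92092 f(23,13)=31878 f(23,15)=8602 f(23,17)=1748 f(23,19)=252 f(23,21)=23 f(23,23)=1
Σ_s f(23,s) = 2704156
P = 2704156/8388608 = 676039/2097152

Answer: 676039/2097152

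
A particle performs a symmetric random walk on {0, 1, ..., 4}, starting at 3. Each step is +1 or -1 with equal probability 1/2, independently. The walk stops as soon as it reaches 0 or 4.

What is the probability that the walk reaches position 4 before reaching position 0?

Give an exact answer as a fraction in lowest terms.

Symmetric walk (p = 1/2): the harmonic-function argument gives P(hit 4 before 0 | start at 3) = a/N.
P = 3/4 = 3/4

Answer: 3/4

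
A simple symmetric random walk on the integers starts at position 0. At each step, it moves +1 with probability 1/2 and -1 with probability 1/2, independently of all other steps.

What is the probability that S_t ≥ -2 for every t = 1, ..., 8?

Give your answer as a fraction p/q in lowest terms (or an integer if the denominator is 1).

Let f(t,s) = #length-t paths at position s with S_1..S_t all ≥ -2.
f(t,s) = f(t-1,s-1) + f(t-1,s+1) for s ≥ -2; f(t,s) = 0 for s < -2.
t=0: f(0,0)=1
t=1: f(1,-1)=1 f(1,1)=1
t=2: f(2,-2)=1 f(2,0)=2 f(2,2)=1
t=3: f(3,-1)=3 f(3,1)=3 f(3,3)=1
t=4: f(4,-2)=3 f(4,0)=6 f(4,2)=4 f(4,4)=1
t=5: f(5,-1)=9 f(5,1)=10 f(5,3)=5 f(5,5)=1
t=6: f(6,-2)=9 f(6,0)=19 f(6,2)=15 f(6,4)=6 f(6,6)=1
t=7: f(7,-1)=28 f(7,1)=34 f(7,3)=21 f(7,5)=7 f(7,7)=1
t=8: f(8,-2)=28 f(8,0)=62 f(8,2)=55 f(8,4)=28 f(8,6)=8 f(8,8)=1
Σ_s f(8,s) = 182
P = 182/256 = 91/128

Answer: 91/128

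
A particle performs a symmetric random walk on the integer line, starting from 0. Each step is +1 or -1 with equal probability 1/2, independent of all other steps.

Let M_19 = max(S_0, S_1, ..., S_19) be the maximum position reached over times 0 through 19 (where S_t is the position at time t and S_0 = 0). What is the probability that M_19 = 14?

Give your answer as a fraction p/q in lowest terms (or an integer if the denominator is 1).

Let M_19 = max(S_0,...,S_19). Use the reflection principle: for j ≥ 1, #{paths with M_19 ≥ j} = #{S_19 ≥ j} + #{S_19 ≥ j+1}.
By reflection, #{M_19 ≥ 14} = #{S_19 ≥ 14} + #{S_19 ≥ 15} = 191 + 191 = 382.
#{M_19 ≥ 15} = #{S_19 ≥ 15} + #{S_19 ≥ 16} = 191 + 20 = 211.
#{M_19 = 14} = 382 - 211 = 171.
P(M_19 = 14) = 171/524288 = 171/524288

Answer: 171/524288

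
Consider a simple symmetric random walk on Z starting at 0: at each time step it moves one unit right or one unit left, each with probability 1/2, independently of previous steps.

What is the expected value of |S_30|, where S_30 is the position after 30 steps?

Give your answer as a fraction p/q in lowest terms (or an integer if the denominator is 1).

S_30 takes values m ≡ 0 (mod 2) with |m| ≤ 30; P(S_30=m) = C(30,(30+m)/2)/2^30.
Total paths: 2^30 = 1073741824
Distribution: P(S=-30)=1/1073741824, P(S=-28)=30/1073741824, P(S=-26)=435/1073741824, P(S=-24)=4060/1073741824, P(S=-22)=27405/1073741824, P(S=-20)=142506/1073741824, P(S=-18)=593775/1073741824, P(S=-16)=2035800/1073741824, P(S=-14)=5852925/1073741824, P(S=-12)=14307150/1073741824, P(S=-10)=30045015/1073741824, P(S=-8)=54627300/1073741824, P(S=-6)=86493225/1073741824, P(S=-4)=119759850/1073741824, P(S=-2)=145422675/1073741824, P(S=0)=155117520/1073741824, P(S=2)=145422675/1073741824, P(S=4)=119759850/1073741824, P(S=6)=86493225/1073741824, P(S=8)=54627300/1073741824, P(S=10)=30045015/1073741824, P(S=12)=14307150/1073741824, P(S=14)=5852925/1073741824, P(S=16)=2035800/1073741824, P(S=18)=593775/1073741824, P(S=20)=142506/1073741824, P(S=22)=27405/1073741824, P(S=24)=4060/1073741824, P(S=26)=435/1073741824, P(S=28)=30/1073741824, P(S=30)=1/1073741824
E[|S_30|] = Σ_m |m|·P(S_30=m) = 4653525600/1073741824 = 145422675/33554432

Answer: 145422675/33554432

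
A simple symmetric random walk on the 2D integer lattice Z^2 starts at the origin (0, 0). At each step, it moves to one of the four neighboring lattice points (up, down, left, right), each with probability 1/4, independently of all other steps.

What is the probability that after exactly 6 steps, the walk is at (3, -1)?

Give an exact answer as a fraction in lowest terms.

Let h be the number of horizontal steps (so 6-h are vertical). To end at (3,-1) need (h+3)/2 right-steps and ((6-h)-1)/2 up-steps.
Sum over h with 3 ≤ h ≤ 5, h ≡ 1 (mod 2), 6-h ≡ 1 (mod 2):
h=3: C(6,3)·C(3,3)·C(3,1) = 20·1·3 = 60
h=5: C(6,5)·C(5,4)·C(1,0) = 6·5·1 = 30
Total favorable: 90
Total paths: 4^6 = 4096
P = 90/4096 = 45/2048

Answer: 45/2048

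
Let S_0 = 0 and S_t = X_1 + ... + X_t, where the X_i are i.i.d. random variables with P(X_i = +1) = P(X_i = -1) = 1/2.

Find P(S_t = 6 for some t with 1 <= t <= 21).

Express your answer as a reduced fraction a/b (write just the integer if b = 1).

Count via complement. Let g(t,s) = #length-t paths at position s with S_1..S_t all ≠ 6.
g(t,s) = g(t-1,s-1) + g(t-1,s+1) for s ≠ 6; g(t,6) = 0.
t=0: g(0,0)=1
t=1: g(1,-1)=1 g(1,1)=1
t=2: g(2,-2)=1 g(2,0)=2 g(2,2)=1
t=3: g(3,-3)=1 g(3,-1)=3 g(3,1)=3 g(3,3)=1
t=4: g(4,-4)=1 g(4,-2)=4 g(4,0)=6 g(4,2)=4 g(4,4)=1
t=5: g(5,-5)=1 g(5,-3)=5 g(5,-1)=10 g(5,1)=10 g(5,3)=5 g(5,5)=1
t=6: g(6,-6)=1 g(6,-4)=6 g(6,-2)=15 g(6,0)=20 g(6,2)=15 g(6,4)=6
t=7: g(7,-7)=1 g(7,-5)=7 g(7,-3)=21 g(7,-1)=35 g(7,1)=35 g(7,3)=21 g(7,5)=6
t=8: g(8,-8)=1 g(8,-6)=8 g(8,-4)=28 g(8,-2)=56 g(8,0)=70 g(8,2)=56 g(8,4)=27
t=9: g(9,-9)=1 g(9,-7)=9 g(9,-5)=36 g(9,-3)=84 g(9,-1)=126 g(9,1)=126 g(9,3)=83 g(9,5)=27
t=10: g(10,-10)=1 g(10,-8)=10 g(10,-6)=45 g(10,-4)=120 g(10,-2)=210 g(10,0)=252 g(10,2)=209 g(10,4)=110
t=11: g(11,-11)=1 g(11,-9)=11 g(11,-7)=55 g(11,-5)=165 g(11,-3)=330 g(11,-1)=462 g(11,1)=461 g(11,3)=319 g(11,5)=110
t=12: g(12,-12)=1 g(12,-10)=12 g(12,-8)=66 g(12,-6)=220 g(12,-4)=495 g(12,-2)=792 g(12,0)=923 g(12,2)=780 g(12,4)=429
t=13: g(13,-13)=1 g(13,-11)=13 g(13,-9)=78 g(13,-7)=286 g(13,-5)=715 g(13,-3)=1287 g(13,-1)=1715 g(13,1)=1703 g(13,3)=1209 g(13,5)=429
t=14: g(14,-14)=1 g(14,-12)=14 g(14,-10)=91 g(14,-8)=364 g(14,-6)=1001 g(14,-4)=2002 g(14,-2)=3002 g(14,0)=3418 g(14,2)=2912 g(14,4)=1638
t=15: g(15,-15)=1 g(15,-13)=15 g(15,-11)=105 g(15,-9)=455 g(15,-7)=1365 g(15,-5)=3003 g(15,-3)=5004 g(15,-1)=6420 g(15,1)=6330 g(15,3)=4550 g(15,5)=1638
t=16: g(16,-16)=1 g(16,-14)=16 g(16,-12)=120 g(16,-10)=560 g(16,-8)=1820 g(16,-6)=4368 g(16,-4)=8007 g(16,-2)=11424 g(16,0)=12750 g(16,2)=10880 g(16,4)=6188
t=17: g(17,-17)=1 g(17,-15)=17 g(17,-13)=136 g(17,-11)=680 g(17,-9)=2380 g(17,-7)=6188 g(17,-5)=12375 g(17,-3)=19431 g(17,-1)=24174 g(17,1)=23630 g(17,3)=17068 g(17,5)=6188
t=18: g(18,-18)=1 g(18,-16)=18 g(18,-14)=153 g(18,-12)=816 g(18,-10)=3060 g(18,-8)=8568 g(18,-6)=18563 g(18,-4)=31806 g(18,-2)=43605 g(18,0)=47804 g(18,2)=40698 g(18,4)=23256
t=19: g(19,-19)=1 g(19,-17)=19 g(19,-15)=171 g(19,-13)=969 g(19,-11)=3876 g(19,-9)=11628 g(19,-7)=27131 g(19,-5)=50369 g(19,-3)=75411 g(19,-1)=91409 g(19,1)=88502 g(19,3)=63954 g(19,5)=23256
t=20: g(20,-20)=1 g(20,-18)=20 g(20,-16)=190 g(20,-14)=1140 g(20,-12)=4845 g(20,-10)=15504 g(20,-8)=38759 g(20,-6)=77500 g(20,-4)=125780 g(20,-2)=166820 g(20,0)=179911 g(20,2)=152456 g(20,4)=87210
t=21: g(21,-21)=1 g(21,-19)=21 g(21,-17)=210 g(21,-15)=1330 g(21,-13)=5985 g(21,-11)=20349 g(21,-9)=54263 g(21,-7)=116259 g(21,-5)=203280 g(21,-3)=292600 g(21,-1)=346731 g(21,1)=332367 g(21,3)=239666 g(21,5)=87210
Paths never hitting 6: Σ_s g(21,s) = 1700272
Paths hitting 6: 2^21 - 1700272 = 396880
P = 396880/2097152 = 24805/131072

Answer: 24805/131072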